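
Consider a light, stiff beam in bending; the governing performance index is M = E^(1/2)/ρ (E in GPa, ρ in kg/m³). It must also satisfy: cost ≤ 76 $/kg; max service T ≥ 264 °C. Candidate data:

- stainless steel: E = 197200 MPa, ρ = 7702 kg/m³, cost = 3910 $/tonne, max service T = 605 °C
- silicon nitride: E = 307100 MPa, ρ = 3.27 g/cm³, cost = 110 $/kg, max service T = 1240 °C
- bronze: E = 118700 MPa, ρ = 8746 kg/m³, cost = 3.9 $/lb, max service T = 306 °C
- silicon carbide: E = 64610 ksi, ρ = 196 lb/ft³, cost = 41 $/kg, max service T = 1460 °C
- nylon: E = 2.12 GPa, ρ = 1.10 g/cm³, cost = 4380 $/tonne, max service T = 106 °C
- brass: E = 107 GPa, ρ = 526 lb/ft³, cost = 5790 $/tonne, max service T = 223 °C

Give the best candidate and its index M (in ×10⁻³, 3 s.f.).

silicon carbide, M = 6.72×10⁻³

Screen on constraints: cost ≤ 76 $/kg; max service T ≥ 264 °C. Survivors: stainless steel, bronze, silicon carbide.
In SI units:
  stainless steel: E = 197.2 GPa, ρ = 7702 kg/m³
  bronze: E = 118.7 GPa, ρ = 8746 kg/m³
  silicon carbide: E = 445.5 GPa, ρ = 3140 kg/m³
  silicon carbide: M = 6.72×10⁻³
  stainless steel: M = 1.82×10⁻³
  bronze: M = 1.25×10⁻³
Silicon carbide ranks first.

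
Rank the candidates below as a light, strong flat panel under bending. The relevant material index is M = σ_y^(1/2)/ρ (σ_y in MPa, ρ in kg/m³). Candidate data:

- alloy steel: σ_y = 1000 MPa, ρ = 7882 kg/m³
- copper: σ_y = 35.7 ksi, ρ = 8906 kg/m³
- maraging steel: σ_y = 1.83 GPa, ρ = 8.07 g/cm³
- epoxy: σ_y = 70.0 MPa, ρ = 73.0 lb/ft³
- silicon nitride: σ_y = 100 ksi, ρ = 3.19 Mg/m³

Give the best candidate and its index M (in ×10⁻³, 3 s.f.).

silicon nitride, M = 8.23×10⁻³

In SI units:
  alloy steel: σ_y = 1000 MPa, ρ = 7882 kg/m³
  copper: σ_y = 246.1 MPa, ρ = 8906 kg/m³
  maraging steel: σ_y = 1830 MPa, ρ = 8070 kg/m³
  epoxy: σ_y = 70.00 MPa, ρ = 1169 kg/m³
  silicon nitride: σ_y = 689.5 MPa, ρ = 3190 kg/m³
  silicon nitride: M = 8.23×10⁻³
  epoxy: M = 7.15×10⁻³
  maraging steel: M = 5.30×10⁻³
  alloy steel: M = 4.01×10⁻³
  copper: M = 1.76×10⁻³
Silicon nitride ranks first.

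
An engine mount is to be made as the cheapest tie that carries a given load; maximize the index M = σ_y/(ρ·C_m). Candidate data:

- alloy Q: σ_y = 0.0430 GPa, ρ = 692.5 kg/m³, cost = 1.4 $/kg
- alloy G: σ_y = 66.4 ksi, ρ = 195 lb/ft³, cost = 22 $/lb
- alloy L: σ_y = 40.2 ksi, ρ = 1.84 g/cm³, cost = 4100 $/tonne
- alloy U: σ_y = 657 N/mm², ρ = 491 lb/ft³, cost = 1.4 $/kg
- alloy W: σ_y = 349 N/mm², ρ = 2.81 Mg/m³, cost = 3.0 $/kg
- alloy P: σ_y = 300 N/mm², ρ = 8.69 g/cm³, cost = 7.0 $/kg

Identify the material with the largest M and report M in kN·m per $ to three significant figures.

alloy U, M = 59.7 kN·m per $

In SI units:
  alloy Q: σ_y = 43.00 MPa, ρ = 692.5 kg/m³, cost = 1.400 $/kg
  alloy G: σ_y = 457.8 MPa, ρ = 3124 kg/m³, cost = 48.50 $/kg
  alloy L: σ_y = 277.2 MPa, ρ = 1840 kg/m³, cost = 4.100 $/kg
  alloy U: σ_y = 657.0 MPa, ρ = 7865 kg/m³, cost = 1.400 $/kg
  alloy W: σ_y = 349.0 MPa, ρ = 2810 kg/m³, cost = 3.000 $/kg
  alloy P: σ_y = 300.0 MPa, ρ = 8690 kg/m³, cost = 7.000 $/kg
  alloy U: M = 59.7 kN·m per $
  alloy Q: M = 44.4 kN·m per $
  alloy W: M = 41.4 kN·m per $
  alloy L: M = 36.7 kN·m per $
  alloy P: M = 4.93 kN·m per $
  alloy G: M = 3.02 kN·m per $
The maximum is for alloy U.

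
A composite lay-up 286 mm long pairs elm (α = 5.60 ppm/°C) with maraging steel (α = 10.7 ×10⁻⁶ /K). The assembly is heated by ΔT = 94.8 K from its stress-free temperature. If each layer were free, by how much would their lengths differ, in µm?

Δα = |5.60 − 10.7|×10⁻⁶/K = 5.10×10⁻⁶/K.
ΔL_mismatch = Δα·L·ΔT = 5.10×10⁻⁶ × 286.0 mm × 94.8 K = 138 µm.

138 µm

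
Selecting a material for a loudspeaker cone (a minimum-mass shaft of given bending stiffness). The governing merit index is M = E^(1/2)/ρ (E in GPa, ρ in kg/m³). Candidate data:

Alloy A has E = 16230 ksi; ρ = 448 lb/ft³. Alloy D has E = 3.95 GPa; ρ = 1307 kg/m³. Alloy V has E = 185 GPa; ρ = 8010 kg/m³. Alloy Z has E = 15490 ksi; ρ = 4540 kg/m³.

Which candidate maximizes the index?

Normalizing units and computing the index:
  alloy A: E = 111.9 GPa, ρ = 7176 kg/m³
  alloy D: E = 3.950 GPa, ρ = 1307 kg/m³
  alloy V: E = 185.0 GPa, ρ = 8010 kg/m³
  alloy Z: E = 106.8 GPa, ρ = 4540 kg/m³
  alloy Z: M = 2.28×10⁻³
  alloy V: M = 1.70×10⁻³
  alloy D: M = 1.52×10⁻³
  alloy A: M = 1.47×10⁻³
The maximum is for alloy Z.

alloy Z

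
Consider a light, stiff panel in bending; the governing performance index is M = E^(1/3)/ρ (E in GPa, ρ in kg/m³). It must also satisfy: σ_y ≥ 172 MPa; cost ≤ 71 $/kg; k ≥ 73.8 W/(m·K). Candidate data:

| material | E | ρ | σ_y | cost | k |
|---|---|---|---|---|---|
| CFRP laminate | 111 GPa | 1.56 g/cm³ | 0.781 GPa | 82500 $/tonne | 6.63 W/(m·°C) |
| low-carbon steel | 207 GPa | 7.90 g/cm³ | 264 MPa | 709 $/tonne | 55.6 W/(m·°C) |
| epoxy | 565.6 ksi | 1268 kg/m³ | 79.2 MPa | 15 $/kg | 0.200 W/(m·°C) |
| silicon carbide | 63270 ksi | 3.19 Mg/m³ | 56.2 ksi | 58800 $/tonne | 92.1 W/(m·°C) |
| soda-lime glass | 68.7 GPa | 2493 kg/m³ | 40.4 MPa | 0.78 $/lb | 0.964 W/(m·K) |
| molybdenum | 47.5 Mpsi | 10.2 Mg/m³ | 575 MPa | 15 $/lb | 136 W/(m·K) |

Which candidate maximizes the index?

silicon carbide

Screen on constraints: σ_y ≥ 172 MPa; cost ≤ 71 $/kg; k ≥ 73.8 W/(m·K). Survivors: silicon carbide, molybdenum.
After converting to SI:
  silicon carbide: E = 436.2 GPa, ρ = 3190 kg/m³
  molybdenum: E = 327.5 GPa, ρ = 10200 kg/m³
  silicon carbide: M = 2.38×10⁻³
  molybdenum: M = 0.676×10⁻³
Silicon carbide has the largest M.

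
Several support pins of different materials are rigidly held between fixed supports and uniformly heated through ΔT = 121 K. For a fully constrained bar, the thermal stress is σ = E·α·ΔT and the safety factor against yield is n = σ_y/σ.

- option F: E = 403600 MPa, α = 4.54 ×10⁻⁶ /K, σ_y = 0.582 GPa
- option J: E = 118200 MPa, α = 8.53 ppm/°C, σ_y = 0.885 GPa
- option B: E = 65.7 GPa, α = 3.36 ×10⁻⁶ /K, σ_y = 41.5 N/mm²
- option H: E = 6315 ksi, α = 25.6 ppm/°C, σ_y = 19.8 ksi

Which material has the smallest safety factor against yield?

option H

With everything in SI (GPa, ×10⁻⁶/K, MPa):
  option F: E = 403.6, α = 4.54, σ_y = 582.0 → σ = 222 MPa, n = 2.63
  option J: E = 118.2, α = 8.53, σ_y = 885.0 → σ = 122 MPa, n = 7.25
  option B: E = 65.70, α = 3.36, σ_y = 41.50 → σ = 26.7 MPa, n = 1.55
  option H: E = 43.54, α = 25.6, σ_y = 136.5 → σ = 135 MPa, n = 1.01
Option H has the lowest safety factor, n = 1.01.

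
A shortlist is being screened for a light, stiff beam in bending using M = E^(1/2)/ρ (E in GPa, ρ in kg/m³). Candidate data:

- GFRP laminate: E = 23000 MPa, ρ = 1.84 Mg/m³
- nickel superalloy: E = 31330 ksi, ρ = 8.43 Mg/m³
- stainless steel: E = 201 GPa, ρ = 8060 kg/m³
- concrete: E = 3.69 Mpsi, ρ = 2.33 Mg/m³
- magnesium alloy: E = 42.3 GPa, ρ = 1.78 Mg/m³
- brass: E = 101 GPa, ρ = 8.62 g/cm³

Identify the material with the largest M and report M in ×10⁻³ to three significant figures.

Putting every candidate on a common basis:
  GFRP laminate: E = 23.00 GPa, ρ = 1840 kg/m³
  nickel superalloy: E = 216.0 GPa, ρ = 8430 kg/m³
  stainless steel: E = 201.0 GPa, ρ = 8060 kg/m³
  concrete: E = 25.44 GPa, ρ = 2330 kg/m³
  magnesium alloy: E = 42.30 GPa, ρ = 1780 kg/m³
  brass: E = 101.0 GPa, ρ = 8620 kg/m³
  magnesium alloy: M = 3.65×10⁻³
  GFRP laminate: M = 2.61×10⁻³
  concrete: M = 2.16×10⁻³
  stainless steel: M = 1.76×10⁻³
  nickel superalloy: M = 1.74×10⁻³
  brass: M = 1.17×10⁻³
Magnesium alloy ranks first.

magnesium alloy, M = 3.65×10⁻³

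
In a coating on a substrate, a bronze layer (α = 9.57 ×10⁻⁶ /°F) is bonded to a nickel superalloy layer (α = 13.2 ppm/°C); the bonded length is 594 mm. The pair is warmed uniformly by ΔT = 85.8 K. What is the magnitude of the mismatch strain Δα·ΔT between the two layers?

3.45×10⁻⁴

bronze: α = 9.57×10⁻⁶/°F × 9/5 = 17.2×10⁻⁶/K.
Δα = |17.2 − 13.2|×10⁻⁶/K = 4.03×10⁻⁶/K.
Mismatch strain = Δα·ΔT = 4.03×10⁻⁶ × 85.8 = 3.45×10⁻⁴.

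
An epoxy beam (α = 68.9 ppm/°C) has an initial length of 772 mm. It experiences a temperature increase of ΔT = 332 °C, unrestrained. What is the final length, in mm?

789.66 mm

ΔL = α·L₀·ΔT = 68.9×10⁻⁶ × 772 mm × 332.0 K = 17.7 mm.
L = L₀ + ΔL = 772 + 17.7 = 789.66 mm.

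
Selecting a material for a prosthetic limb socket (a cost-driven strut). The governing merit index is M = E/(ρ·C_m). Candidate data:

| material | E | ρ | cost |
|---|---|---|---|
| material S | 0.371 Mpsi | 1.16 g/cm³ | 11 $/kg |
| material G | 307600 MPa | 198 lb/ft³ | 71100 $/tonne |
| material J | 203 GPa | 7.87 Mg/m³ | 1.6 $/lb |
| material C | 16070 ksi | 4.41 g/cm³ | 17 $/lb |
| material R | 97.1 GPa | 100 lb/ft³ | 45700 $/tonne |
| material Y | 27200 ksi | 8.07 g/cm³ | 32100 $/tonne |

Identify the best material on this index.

After converting to SI:
  material S: E = 2.558 GPa, ρ = 1160 kg/m³, cost = 11.00 $/kg
  material G: E = 307.6 GPa, ρ = 3172 kg/m³, cost = 71.10 $/kg
  material J: E = 203.0 GPa, ρ = 7870 kg/m³, cost = 3.527 $/kg
  material C: E = 110.8 GPa, ρ = 4410 kg/m³, cost = 37.48 $/kg
  material R: E = 97.10 GPa, ρ = 1602 kg/m³, cost = 45.70 $/kg
  material Y: E = 187.5 GPa, ρ = 8070 kg/m³, cost = 32.10 $/kg
  material J: M = 7.31 MN·m per $
  material G: M = 1.36 MN·m per $
  material R: M = 1.33 MN·m per $
  material Y: M = 0.724 MN·m per $
  material C: M = 0.670 MN·m per $
  material S: M = 0.200 MN·m per $
Highest index: material J.

material J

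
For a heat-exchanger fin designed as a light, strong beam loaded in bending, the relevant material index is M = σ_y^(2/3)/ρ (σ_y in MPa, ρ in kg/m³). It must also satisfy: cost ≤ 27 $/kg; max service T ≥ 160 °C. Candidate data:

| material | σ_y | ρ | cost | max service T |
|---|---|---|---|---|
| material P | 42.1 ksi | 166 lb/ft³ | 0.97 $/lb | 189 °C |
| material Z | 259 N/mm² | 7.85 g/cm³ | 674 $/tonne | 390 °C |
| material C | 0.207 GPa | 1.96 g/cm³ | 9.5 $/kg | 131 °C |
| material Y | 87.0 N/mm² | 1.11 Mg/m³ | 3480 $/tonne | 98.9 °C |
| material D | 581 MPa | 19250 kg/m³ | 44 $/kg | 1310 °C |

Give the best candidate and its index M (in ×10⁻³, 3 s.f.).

material P, M = 16.5×10⁻³

Screen on constraints: cost ≤ 27 $/kg; max service T ≥ 160 °C. Survivors: material P, material Z.
Putting every candidate on a common basis:
  material P: σ_y = 290.3 MPa, ρ = 2659 kg/m³
  material Z: σ_y = 259.0 MPa, ρ = 7850 kg/m³
  material P: M = 16.5×10⁻³
  material Z: M = 5.18×10⁻³
Highest index: material P.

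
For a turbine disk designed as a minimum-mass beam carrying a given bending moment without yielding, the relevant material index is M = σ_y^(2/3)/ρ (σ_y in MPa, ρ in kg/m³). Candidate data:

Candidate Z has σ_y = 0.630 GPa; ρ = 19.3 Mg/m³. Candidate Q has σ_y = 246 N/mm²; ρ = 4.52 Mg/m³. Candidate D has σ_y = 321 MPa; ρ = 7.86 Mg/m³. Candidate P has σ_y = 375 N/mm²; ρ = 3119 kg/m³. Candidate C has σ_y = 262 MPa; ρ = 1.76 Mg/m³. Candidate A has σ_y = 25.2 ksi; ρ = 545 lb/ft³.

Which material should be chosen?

In SI units:
  candidate Z: σ_y = 630.0 MPa, ρ = 19300 kg/m³
  candidate Q: σ_y = 246.0 MPa, ρ = 4520 kg/m³
  candidate D: σ_y = 321.0 MPa, ρ = 7860 kg/m³
  candidate P: σ_y = 375.0 MPa, ρ = 3119 kg/m³
  candidate C: σ_y = 262.0 MPa, ρ = 1760 kg/m³
  candidate A: σ_y = 173.7 MPa, ρ = 8730 kg/m³
  candidate C: M = 23.3×10⁻³
  candidate P: M = 16.7×10⁻³
  candidate Q: M = 8.69×10⁻³
  candidate D: M = 5.96×10⁻³
  candidate Z: M = 3.81×10⁻³
  candidate A: M = 3.57×10⁻³
Highest index: candidate C.

candidate C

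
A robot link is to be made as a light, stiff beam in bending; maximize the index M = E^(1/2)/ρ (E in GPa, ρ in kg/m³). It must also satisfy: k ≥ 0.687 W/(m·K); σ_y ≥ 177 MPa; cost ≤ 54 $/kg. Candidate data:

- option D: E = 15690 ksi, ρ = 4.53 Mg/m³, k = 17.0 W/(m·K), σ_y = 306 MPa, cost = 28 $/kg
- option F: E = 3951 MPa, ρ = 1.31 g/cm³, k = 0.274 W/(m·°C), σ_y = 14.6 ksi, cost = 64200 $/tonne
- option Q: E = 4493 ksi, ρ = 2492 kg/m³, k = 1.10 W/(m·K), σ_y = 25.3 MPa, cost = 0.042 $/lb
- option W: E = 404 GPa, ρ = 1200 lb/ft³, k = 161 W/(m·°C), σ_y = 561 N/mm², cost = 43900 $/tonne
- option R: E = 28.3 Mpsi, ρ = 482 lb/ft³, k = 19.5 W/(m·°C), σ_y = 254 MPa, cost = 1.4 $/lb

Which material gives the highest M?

option D

Screen on constraints: k ≥ 0.687 W/(m·K); σ_y ≥ 177 MPa; cost ≤ 54 $/kg. Survivors: option D, option W, option R.
Convert each candidate to consistent units, then evaluate M:
  option D: E = 108.2 GPa, ρ = 4530 kg/m³
  option W: E = 404.0 GPa, ρ = 19220 kg/m³
  option R: E = 195.1 GPa, ρ = 7721 kg/m³
  option D: M = 2.30×10⁻³
  option R: M = 1.81×10⁻³
  option W: M = 1.05×10⁻³
Option D ranks first.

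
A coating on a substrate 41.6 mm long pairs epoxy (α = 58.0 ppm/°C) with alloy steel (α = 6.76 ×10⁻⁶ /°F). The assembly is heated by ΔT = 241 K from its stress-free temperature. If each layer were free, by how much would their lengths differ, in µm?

alloy steel: α = 6.76×10⁻⁶/°F × 9/5 = 12.2×10⁻⁶/K.
Δα = |58.0 − 12.2|×10⁻⁶/K = 45.8×10⁻⁶/K.
ΔL_mismatch = Δα·L·ΔT = 45.8×10⁻⁶ × 41.6 mm × 241.0 K = 459 µm.

459 µm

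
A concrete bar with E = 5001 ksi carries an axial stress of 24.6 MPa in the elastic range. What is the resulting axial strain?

E = 5001 ksi = 34.48 GPa = 34480 MPa.
ε = σ/E = 24.6 / 34480 = 7.13×10⁻⁴.

7.13×10⁻⁴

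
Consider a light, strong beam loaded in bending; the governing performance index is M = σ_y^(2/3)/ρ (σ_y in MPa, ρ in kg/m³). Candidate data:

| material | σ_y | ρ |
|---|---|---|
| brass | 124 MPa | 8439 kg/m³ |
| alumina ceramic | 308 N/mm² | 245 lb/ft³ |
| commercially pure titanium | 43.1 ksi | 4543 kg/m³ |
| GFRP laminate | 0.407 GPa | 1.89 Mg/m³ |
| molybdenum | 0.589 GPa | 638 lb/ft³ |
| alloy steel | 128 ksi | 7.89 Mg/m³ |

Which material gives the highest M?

After converting to SI:
  brass: σ_y = 124.0 MPa, ρ = 8439 kg/m³
  alumina ceramic: σ_y = 308.0 MPa, ρ = 3925 kg/m³
  commercially pure titanium: σ_y = 297.2 MPa, ρ = 4543 kg/m³
  GFRP laminate: σ_y = 407.0 MPa, ρ = 1890 kg/m³
  molybdenum: σ_y = 589.0 MPa, ρ = 10220 kg/m³
  alloy steel: σ_y = 882.5 MPa, ρ = 7890 kg/m³
  GFRP laminate: M = 29.1×10⁻³
  alloy steel: M = 11.7×10⁻³
  alumina ceramic: M = 11.6×10⁻³
  commercially pure titanium: M = 9.80×10⁻³
  molybdenum: M = 6.88×10⁻³
  brass: M = 2.95×10⁻³
GFRP laminate has the largest M.

GFRP laminate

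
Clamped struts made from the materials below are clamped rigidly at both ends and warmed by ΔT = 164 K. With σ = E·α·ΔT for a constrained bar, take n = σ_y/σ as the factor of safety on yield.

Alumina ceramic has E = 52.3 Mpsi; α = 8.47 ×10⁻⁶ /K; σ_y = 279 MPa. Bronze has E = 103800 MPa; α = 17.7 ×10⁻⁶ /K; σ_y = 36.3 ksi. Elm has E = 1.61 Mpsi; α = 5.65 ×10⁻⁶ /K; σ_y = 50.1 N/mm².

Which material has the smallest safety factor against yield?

Converting E to GPa, α to ×10⁻⁶/K, σ_y to MPa, then σ and n for each:
  alumina ceramic: E = 360.6, α = 8.47, σ_y = 279.0 → σ = 501 MPa, n = 0.557
  bronze: E = 103.8, α = 17.7, σ_y = 250.3 → σ = 301 MPa, n = 0.831
  elm: E = 11.10, α = 5.65, σ_y = 50.10 → σ = 10.3 MPa, n = 4.87
Alumina ceramic has the lowest safety factor, n = 0.557.

alumina ceramic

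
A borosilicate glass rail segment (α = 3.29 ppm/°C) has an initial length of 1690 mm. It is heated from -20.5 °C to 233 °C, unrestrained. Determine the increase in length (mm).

1.41 mm

ΔT = 233 − (-20.5) = 253.5 K.
ΔL = α·L₀·ΔT = 3.29×10⁻⁶ × 1690 mm × 253.5 K = 1.41 mm.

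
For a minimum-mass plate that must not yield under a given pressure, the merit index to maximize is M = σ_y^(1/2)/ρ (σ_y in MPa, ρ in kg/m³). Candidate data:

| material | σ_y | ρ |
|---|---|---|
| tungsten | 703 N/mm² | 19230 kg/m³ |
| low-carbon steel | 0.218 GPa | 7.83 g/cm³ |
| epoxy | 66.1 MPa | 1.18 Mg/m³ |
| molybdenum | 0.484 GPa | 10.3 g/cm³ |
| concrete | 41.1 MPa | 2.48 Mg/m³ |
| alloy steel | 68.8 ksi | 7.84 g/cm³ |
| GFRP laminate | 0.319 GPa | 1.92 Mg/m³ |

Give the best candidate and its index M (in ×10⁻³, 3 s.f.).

GFRP laminate, M = 9.30×10⁻³

Putting every candidate on a common basis:
  tungsten: σ_y = 703.0 MPa, ρ = 19230 kg/m³
  low-carbon steel: σ_y = 218.0 MPa, ρ = 7830 kg/m³
  epoxy: σ_y = 66.10 MPa, ρ = 1180 kg/m³
  molybdenum: σ_y = 484.0 MPa, ρ = 10300 kg/m³
  concrete: σ_y = 41.10 MPa, ρ = 2480 kg/m³
  alloy steel: σ_y = 474.4 MPa, ρ = 7840 kg/m³
  GFRP laminate: σ_y = 319.0 MPa, ρ = 1920 kg/m³
  GFRP laminate: M = 9.30×10⁻³
  epoxy: M = 6.89×10⁻³
  alloy steel: M = 2.78×10⁻³
  concrete: M = 2.59×10⁻³
  molybdenum: M = 2.14×10⁻³
  low-carbon steel: M = 1.89×10⁻³
  tungsten: M = 1.38×10⁻³
GFRP laminate has the largest M.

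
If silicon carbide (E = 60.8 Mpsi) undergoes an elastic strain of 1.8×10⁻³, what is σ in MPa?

755 MPa

E = 60.8 Mpsi = 419.2 GPa.
σ = E·ε = 419200 MPa × 1.8×10⁻³ = 755 MPa.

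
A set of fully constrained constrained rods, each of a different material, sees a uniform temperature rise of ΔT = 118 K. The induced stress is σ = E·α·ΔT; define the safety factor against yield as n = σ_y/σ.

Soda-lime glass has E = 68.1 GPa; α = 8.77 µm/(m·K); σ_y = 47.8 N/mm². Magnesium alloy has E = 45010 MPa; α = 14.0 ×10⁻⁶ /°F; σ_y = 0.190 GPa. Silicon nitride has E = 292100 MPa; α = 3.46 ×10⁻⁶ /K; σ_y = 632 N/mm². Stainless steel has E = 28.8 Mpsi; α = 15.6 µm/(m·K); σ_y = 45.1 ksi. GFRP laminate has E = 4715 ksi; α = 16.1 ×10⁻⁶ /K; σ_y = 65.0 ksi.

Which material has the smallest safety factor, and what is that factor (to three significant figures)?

Converting E to GPa, α to ×10⁻⁶/K, σ_y to MPa, then σ and n for each:
  soda-lime glass: E = 68.10, α = 8.77, σ_y = 47.80 → σ = 70.5 MPa, n = 0.678
  magnesium alloy: E = 45.01, α = 25.2, σ_y = 190.0 → σ = 134 MPa, n = 1.42
  silicon nitride: E = 292.1, α = 3.46, σ_y = 632.0 → σ = 119 MPa, n = 5.30
  stainless steel: E = 198.6, α = 15.6, σ_y = 311.0 → σ = 366 MPa, n = 0.851
  GFRP laminate: E = 32.51, α = 16.1, σ_y = 448.2 → σ = 61.8 MPa, n = 7.26
Smallest n: soda-lime glass with n = 0.678.

soda-lime glass, n = 0.678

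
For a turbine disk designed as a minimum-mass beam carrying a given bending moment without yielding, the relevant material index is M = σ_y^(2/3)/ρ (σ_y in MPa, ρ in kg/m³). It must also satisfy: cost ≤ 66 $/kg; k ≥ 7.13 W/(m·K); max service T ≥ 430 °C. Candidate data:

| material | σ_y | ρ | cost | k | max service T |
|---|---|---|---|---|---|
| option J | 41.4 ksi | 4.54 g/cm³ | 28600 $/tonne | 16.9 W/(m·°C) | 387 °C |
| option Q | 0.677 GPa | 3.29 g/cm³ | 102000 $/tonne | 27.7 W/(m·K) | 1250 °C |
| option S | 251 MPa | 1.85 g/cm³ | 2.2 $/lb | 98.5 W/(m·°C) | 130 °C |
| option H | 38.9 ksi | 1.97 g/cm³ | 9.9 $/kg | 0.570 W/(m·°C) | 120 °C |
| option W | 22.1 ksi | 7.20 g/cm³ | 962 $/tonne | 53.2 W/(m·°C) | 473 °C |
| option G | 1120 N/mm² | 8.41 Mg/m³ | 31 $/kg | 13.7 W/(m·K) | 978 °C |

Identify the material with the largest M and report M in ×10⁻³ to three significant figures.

option G, M = 12.8×10⁻³

Screen on constraints: cost ≤ 66 $/kg; k ≥ 7.13 W/(m·K); max service T ≥ 430 °C. Survivors: option W, option G.
Putting every candidate on a common basis:
  option W: σ_y = 152.4 MPa, ρ = 7200 kg/m³
  option G: σ_y = 1120 MPa, ρ = 8410 kg/m³
  option G: M = 12.8×10⁻³
  option W: M = 3.96×10⁻³
The maximum is for option G.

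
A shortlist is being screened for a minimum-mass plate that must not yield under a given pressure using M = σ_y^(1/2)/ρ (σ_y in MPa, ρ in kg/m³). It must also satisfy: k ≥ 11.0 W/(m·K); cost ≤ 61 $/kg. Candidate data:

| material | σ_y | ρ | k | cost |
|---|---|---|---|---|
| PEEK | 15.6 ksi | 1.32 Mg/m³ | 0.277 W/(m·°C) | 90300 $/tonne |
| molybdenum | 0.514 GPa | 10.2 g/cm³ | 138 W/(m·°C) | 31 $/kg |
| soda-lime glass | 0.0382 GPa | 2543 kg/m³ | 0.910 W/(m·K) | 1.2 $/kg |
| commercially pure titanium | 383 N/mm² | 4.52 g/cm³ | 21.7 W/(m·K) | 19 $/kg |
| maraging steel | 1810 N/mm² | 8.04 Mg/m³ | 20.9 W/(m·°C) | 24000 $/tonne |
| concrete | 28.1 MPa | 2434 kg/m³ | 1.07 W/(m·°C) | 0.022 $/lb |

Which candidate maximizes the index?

maraging steel

Screen on constraints: k ≥ 11.0 W/(m·K); cost ≤ 61 $/kg. Survivors: molybdenum, commercially pure titanium, maraging steel.
After converting to SI:
  molybdenum: σ_y = 514.0 MPa, ρ = 10200 kg/m³
  commercially pure titanium: σ_y = 383.0 MPa, ρ = 4520 kg/m³
  maraging steel: σ_y = 1810 MPa, ρ = 8040 kg/m³
  maraging steel: M = 5.29×10⁻³
  commercially pure titanium: M = 4.33×10⁻³
  molybdenum: M = 2.22×10⁻³
Highest index: maraging steel.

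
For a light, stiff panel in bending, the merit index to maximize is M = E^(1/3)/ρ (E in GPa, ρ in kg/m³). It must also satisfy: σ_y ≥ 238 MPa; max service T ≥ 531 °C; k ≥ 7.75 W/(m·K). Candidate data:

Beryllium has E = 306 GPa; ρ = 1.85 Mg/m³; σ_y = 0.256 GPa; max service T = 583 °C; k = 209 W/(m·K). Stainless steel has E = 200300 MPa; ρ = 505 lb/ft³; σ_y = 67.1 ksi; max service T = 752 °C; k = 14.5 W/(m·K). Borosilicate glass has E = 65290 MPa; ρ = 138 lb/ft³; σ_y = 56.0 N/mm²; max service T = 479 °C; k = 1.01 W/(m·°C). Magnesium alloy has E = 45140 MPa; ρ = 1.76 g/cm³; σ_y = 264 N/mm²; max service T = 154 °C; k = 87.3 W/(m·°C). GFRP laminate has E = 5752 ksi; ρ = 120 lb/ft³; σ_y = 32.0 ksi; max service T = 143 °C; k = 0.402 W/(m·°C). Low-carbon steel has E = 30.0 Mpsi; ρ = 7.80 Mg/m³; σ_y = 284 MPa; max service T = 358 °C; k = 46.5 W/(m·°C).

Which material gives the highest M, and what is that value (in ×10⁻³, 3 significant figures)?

beryllium, M = 3.64×10⁻³

Screen on constraints: σ_y ≥ 238 MPa; max service T ≥ 531 °C; k ≥ 7.75 W/(m·K). Survivors: beryllium, stainless steel.
After converting to SI:
  beryllium: E = 306.0 GPa, ρ = 1850 kg/m³
  stainless steel: E = 200.3 GPa, ρ = 8089 kg/m³
  beryllium: M = 3.64×10⁻³
  stainless steel: M = 0.723×10⁻³
Beryllium has the largest M.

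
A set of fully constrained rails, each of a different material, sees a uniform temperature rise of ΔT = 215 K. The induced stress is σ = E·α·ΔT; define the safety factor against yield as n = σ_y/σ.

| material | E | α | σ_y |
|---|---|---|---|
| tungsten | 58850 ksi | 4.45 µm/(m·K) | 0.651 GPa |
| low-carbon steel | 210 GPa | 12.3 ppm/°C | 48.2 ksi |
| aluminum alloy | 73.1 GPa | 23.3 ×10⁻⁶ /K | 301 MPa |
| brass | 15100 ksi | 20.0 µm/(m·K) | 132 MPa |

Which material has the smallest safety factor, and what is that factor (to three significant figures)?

brass, n = 0.295

Converting E to GPa, α to ×10⁻⁶/K, σ_y to MPa, then σ and n for each:
  tungsten: E = 405.8, α = 4.45, σ_y = 651.0 → σ = 388 MPa, n = 1.68
  low-carbon steel: E = 210.0, α = 12.3, σ_y = 332.3 → σ = 555 MPa, n = 0.598
  aluminum alloy: E = 73.10, α = 23.3, σ_y = 301.0 → σ = 366 MPa, n = 0.822
  brass: E = 104.1, α = 20.0, σ_y = 132.0 → σ = 448 MPa, n = 0.295
The minimum is brass at n = 0.295.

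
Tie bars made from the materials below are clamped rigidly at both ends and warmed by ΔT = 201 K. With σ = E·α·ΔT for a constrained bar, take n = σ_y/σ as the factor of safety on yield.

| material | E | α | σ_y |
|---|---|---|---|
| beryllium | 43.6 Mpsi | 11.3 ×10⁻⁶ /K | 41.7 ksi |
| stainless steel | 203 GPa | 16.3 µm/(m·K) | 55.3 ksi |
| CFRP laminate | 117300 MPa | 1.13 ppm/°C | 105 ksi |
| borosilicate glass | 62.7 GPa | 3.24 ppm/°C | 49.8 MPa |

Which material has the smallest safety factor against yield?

Per material, after unit conversion:
  beryllium: E = 300.6, α = 11.3, σ_y = 287.5 → σ = 683 MPa, n = 0.421
  stainless steel: E = 203.0, α = 16.3, σ_y = 381.3 → σ = 665 MPa, n = 0.573
  CFRP laminate: E = 117.3, α = 1.13, σ_y = 723.9 → σ = 26.6 MPa, n = 27.2
  borosilicate glass: E = 62.70, α = 3.24, σ_y = 49.80 → σ = 40.8 MPa, n = 1.22
Smallest n: beryllium with n = 0.421.

beryllium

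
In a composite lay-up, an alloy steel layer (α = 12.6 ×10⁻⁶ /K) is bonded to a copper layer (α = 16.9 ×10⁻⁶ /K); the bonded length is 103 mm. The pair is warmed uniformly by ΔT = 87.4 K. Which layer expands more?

α(alloy steel) = 12.6×10⁻⁶/K vs α(copper) = 16.9×10⁻⁶/K.
Higher α expands more for the same ΔT: copper.

copper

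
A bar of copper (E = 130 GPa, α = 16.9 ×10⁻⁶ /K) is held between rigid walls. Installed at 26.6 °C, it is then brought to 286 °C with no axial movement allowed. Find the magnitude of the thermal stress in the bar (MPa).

570 MPa

ΔT = 259.4 K. Constrained thermal stress σ = E·α·ΔT = 130.0×10³ MPa × 16.9×10⁻⁶ × 259.4 = 570 MPa (compressive).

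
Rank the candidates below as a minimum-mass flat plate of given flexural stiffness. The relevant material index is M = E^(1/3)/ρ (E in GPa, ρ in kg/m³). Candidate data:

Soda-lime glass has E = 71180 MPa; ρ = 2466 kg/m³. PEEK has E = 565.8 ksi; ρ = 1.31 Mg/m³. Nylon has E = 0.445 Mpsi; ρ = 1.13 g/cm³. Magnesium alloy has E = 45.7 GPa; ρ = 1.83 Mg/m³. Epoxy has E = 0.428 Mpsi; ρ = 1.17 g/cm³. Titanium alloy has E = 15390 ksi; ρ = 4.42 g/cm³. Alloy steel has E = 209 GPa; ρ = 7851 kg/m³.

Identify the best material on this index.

magnesium alloy

After converting to SI:
  soda-lime glass: E = 71.18 GPa, ρ = 2466 kg/m³
  PEEK: E = 3.901 GPa, ρ = 1310 kg/m³
  nylon: E = 3.068 GPa, ρ = 1130 kg/m³
  magnesium alloy: E = 45.70 GPa, ρ = 1830 kg/m³
  epoxy: E = 2.951 GPa, ρ = 1170 kg/m³
  titanium alloy: E = 106.1 GPa, ρ = 4420 kg/m³
  alloy steel: E = 209.0 GPa, ρ = 7851 kg/m³
  magnesium alloy: M = 1.95×10⁻³
  soda-lime glass: M = 1.68×10⁻³
  nylon: M = 1.29×10⁻³
  epoxy: M = 1.23×10⁻³
  PEEK: M = 1.20×10⁻³
  titanium alloy: M = 1.07×10⁻³
  alloy steel: M = 0.756×10⁻³
Magnesium alloy has the largest M.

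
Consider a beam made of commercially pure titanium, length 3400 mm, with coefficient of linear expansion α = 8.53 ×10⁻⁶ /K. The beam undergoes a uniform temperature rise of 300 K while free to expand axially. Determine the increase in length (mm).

ΔL = α·L₀·ΔT = 8.53×10⁻⁶ × 3400 mm × 300.0 K = 8.70 mm.

8.70 mm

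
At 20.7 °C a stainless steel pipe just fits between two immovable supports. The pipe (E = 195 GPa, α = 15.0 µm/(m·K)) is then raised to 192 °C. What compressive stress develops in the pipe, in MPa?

501 MPa

ΔT = 171.3 K. Constrained thermal stress σ = E·α·ΔT = 195.0×10³ MPa × 15.0×10⁻⁶ × 171.3 = 501 MPa (compressive).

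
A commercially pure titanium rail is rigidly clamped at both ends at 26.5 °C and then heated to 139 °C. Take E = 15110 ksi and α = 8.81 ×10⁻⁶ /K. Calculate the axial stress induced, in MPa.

103 MPa

E = 15110 ksi = 104.2 GPa.
ΔT = 112.5 K. Constrained thermal stress σ = E·α·ΔT = 104.2×10³ MPa × 8.81×10⁻⁶ × 112.5 = 103 MPa (compressive).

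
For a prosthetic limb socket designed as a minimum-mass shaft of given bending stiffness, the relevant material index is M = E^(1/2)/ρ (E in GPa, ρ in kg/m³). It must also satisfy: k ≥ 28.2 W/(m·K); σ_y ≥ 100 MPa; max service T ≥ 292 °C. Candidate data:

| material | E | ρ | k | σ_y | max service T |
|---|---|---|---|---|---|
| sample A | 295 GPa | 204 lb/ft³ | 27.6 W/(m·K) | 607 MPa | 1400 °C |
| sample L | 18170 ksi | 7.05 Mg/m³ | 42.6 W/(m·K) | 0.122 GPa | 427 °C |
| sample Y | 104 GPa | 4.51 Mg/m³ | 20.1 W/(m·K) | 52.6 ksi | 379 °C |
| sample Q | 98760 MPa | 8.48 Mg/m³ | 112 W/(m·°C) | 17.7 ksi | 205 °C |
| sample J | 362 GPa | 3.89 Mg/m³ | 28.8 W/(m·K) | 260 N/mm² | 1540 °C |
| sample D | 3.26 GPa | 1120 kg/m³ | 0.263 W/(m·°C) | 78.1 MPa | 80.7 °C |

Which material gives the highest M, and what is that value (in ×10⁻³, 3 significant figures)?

Screen on constraints: k ≥ 28.2 W/(m·K); σ_y ≥ 100 MPa; max service T ≥ 292 °C. Survivors: sample L, sample J.
Normalizing units and computing the index:
  sample L: E = 125.3 GPa, ρ = 7050 kg/m³
  sample J: E = 362.0 GPa, ρ = 3890 kg/m³
  sample J: M = 4.89×10⁻³
  sample L: M = 1.59×10⁻³
Sample J ranks first.

sample J, M = 4.89×10⁻³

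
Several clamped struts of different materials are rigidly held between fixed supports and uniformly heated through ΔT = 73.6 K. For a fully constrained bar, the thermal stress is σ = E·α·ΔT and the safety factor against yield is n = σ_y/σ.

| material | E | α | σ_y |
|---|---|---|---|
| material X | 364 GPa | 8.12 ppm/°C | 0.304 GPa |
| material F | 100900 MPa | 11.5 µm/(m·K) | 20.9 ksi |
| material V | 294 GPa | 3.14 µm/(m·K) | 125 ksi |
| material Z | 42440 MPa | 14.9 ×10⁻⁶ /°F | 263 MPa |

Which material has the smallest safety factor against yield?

material X

In consistent units (E in GPa, α in ×10⁻⁶/K, σ_y in MPa):
  material X: E = 364.0, α = 8.12, σ_y = 304.0 → σ = 218 MPa, n = 1.40
  material F: E = 100.9, α = 11.5, σ_y = 144.1 → σ = 85.4 MPa, n = 1.69
  material V: E = 294.0, α = 3.14, σ_y = 861.8 → σ = 67.9 MPa, n = 12.7
  material Z: E = 42.44, α = 26.8, σ_y = 263.0 → σ = 83.8 MPa, n = 3.14
Material X has the lowest safety factor, n = 1.40.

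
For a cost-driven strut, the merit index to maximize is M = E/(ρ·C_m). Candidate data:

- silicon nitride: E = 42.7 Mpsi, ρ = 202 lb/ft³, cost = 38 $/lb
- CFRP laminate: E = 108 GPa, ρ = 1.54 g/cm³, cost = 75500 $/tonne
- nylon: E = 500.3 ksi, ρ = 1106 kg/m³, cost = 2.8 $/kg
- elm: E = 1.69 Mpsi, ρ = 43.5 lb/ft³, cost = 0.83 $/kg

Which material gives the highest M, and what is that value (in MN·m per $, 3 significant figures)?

elm, M = 20.1 MN·m per $

Putting every candidate on a common basis:
  silicon nitride: E = 294.4 GPa, ρ = 3236 kg/m³, cost = 83.77 $/kg
  CFRP laminate: E = 108.0 GPa, ρ = 1540 kg/m³, cost = 75.50 $/kg
  nylon: E = 3.449 GPa, ρ = 1106 kg/m³, cost = 2.800 $/kg
  elm: E = 11.65 GPa, ρ = 696.8 kg/m³, cost = 0.8300 $/kg
  elm: M = 20.1 MN·m per $
  nylon: M = 1.11 MN·m per $
  silicon nitride: M = 1.09 MN·m per $
  CFRP laminate: M = 0.929 MN·m per $
The maximum is for elm.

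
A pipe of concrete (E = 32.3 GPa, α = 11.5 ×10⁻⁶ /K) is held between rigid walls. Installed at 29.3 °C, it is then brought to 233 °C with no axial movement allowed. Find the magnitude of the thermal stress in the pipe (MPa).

ΔT = 203.7 K. Constrained thermal stress σ = E·α·ΔT = 32.30×10³ MPa × 11.5×10⁻⁶ × 203.7 = 75.7 MPa (compressive).

75.7 MPa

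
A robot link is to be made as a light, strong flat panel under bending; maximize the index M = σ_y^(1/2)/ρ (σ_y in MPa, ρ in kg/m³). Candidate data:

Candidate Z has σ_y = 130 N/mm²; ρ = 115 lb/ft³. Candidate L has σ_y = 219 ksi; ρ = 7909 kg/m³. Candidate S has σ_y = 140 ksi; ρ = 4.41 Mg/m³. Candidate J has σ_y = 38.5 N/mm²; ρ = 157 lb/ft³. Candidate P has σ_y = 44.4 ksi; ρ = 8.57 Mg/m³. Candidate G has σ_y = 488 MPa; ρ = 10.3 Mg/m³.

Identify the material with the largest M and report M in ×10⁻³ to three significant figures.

candidate S, M = 7.05×10⁻³

Normalizing units and computing the index:
  candidate Z: σ_y = 130.0 MPa, ρ = 1842 kg/m³
  candidate L: σ_y = 1510 MPa, ρ = 7909 kg/m³
  candidate S: σ_y = 965.3 MPa, ρ = 4410 kg/m³
  candidate J: σ_y = 38.50 MPa, ρ = 2515 kg/m³
  candidate P: σ_y = 306.1 MPa, ρ = 8570 kg/m³
  candidate G: σ_y = 488.0 MPa, ρ = 10300 kg/m³
  candidate S: M = 7.05×10⁻³
  candidate Z: M = 6.19×10⁻³
  candidate L: M = 4.91×10⁻³
  candidate J: M = 2.47×10⁻³
  candidate G: M = 2.14×10⁻³
  candidate P: M = 2.04×10⁻³
Candidate S ranks first.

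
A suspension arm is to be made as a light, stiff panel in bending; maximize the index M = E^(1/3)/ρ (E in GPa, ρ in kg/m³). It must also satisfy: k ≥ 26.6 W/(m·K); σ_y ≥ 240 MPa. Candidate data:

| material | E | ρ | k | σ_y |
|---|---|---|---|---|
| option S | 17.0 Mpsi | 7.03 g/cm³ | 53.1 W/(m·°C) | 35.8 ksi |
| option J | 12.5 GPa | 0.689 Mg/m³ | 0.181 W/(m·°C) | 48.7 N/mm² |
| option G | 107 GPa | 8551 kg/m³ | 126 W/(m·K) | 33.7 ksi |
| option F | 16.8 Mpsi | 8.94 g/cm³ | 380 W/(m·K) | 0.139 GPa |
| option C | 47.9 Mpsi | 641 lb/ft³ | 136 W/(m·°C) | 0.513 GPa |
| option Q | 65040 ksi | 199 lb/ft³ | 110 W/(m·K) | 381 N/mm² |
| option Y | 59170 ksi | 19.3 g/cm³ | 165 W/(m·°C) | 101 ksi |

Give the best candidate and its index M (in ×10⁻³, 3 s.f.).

Screen on constraints: k ≥ 26.6 W/(m·K); σ_y ≥ 240 MPa. Survivors: option S, option C, option Q, option Y.
After converting to SI:
  option S: E = 117.2 GPa, ρ = 7030 kg/m³
  option C: E = 330.3 GPa, ρ = 10270 kg/m³
  option Q: E = 448.4 GPa, ρ = 3188 kg/m³
  option Y: E = 408.0 GPa, ρ = 19300 kg/m³
  option Q: M = 2.40×10⁻³
  option S: M = 0.696×10⁻³
  option C: M = 0.673×10⁻³
  option Y: M = 0.384×10⁻³
Option Q has the largest M.

option Q, M = 2.40×10⁻³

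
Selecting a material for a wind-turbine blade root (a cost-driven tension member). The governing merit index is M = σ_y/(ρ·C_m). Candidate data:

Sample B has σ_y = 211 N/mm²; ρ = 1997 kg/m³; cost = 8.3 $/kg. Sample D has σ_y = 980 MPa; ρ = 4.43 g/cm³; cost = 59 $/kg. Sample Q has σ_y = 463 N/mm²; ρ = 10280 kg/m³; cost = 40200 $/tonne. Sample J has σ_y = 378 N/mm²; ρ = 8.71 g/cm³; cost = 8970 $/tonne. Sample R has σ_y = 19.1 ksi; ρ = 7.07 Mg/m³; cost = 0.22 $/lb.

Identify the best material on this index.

sample R

After converting to SI:
  sample B: σ_y = 211.0 MPa, ρ = 1997 kg/m³, cost = 8.300 $/kg
  sample D: σ_y = 980.0 MPa, ρ = 4430 kg/m³, cost = 59.00 $/kg
  sample Q: σ_y = 463.0 MPa, ρ = 10280 kg/m³, cost = 40.20 $/kg
  sample J: σ_y = 378.0 MPa, ρ = 8710 kg/m³, cost = 8.970 $/kg
  sample R: σ_y = 131.7 MPa, ρ = 7070 kg/m³, cost = 0.4850 $/kg
  sample R: M = 38.4 kN·m per $
  sample B: M = 12.7 kN·m per $
  sample J: M = 4.84 kN·m per $
  sample D: M = 3.75 kN·m per $
  sample Q: M = 1.12 kN·m per $
Sample R has the largest M.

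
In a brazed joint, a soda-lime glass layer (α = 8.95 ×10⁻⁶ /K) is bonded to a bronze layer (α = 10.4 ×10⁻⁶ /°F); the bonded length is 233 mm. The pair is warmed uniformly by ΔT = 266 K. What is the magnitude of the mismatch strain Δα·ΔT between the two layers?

2.60×10⁻³

bronze: α = 10.4×10⁻⁶/°F × 9/5 = 18.7×10⁻⁶/K.
Δα = |8.95 − 18.7|×10⁻⁶/K = 9.77×10⁻⁶/K.
Mismatch strain = Δα·ΔT = 9.77×10⁻⁶ × 266.0 = 2.60×10⁻³.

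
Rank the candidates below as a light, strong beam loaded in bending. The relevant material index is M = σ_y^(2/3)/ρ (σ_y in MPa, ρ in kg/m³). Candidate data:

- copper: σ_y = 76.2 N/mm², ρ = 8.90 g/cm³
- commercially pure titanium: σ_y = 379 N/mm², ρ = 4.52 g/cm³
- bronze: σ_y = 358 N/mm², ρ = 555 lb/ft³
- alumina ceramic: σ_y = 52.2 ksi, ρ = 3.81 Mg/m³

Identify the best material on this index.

In SI units:
  copper: σ_y = 76.20 MPa, ρ = 8900 kg/m³
  commercially pure titanium: σ_y = 379.0 MPa, ρ = 4520 kg/m³
  bronze: σ_y = 358.0 MPa, ρ = 8890 kg/m³
  alumina ceramic: σ_y = 359.9 MPa, ρ = 3810 kg/m³
  alumina ceramic: M = 13.3×10⁻³
  commercially pure titanium: M = 11.6×10⁻³
  bronze: M = 5.67×10⁻³
  copper: M = 2.02×10⁻³
Alumina ceramic ranks first.

alumina ceramic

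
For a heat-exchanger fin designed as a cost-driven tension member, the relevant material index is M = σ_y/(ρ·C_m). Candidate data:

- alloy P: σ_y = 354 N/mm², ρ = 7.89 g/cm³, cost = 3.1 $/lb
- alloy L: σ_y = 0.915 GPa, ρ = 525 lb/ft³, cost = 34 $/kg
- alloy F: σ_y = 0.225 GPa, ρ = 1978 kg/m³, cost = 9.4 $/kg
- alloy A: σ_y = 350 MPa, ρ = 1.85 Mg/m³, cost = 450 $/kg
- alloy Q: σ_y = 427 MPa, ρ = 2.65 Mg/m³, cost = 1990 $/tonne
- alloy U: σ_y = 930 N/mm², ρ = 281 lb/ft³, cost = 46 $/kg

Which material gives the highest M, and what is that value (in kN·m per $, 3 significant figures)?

Putting every candidate on a common basis:
  alloy P: σ_y = 354.0 MPa, ρ = 7890 kg/m³, cost = 6.834 $/kg
  alloy L: σ_y = 915.0 MPa, ρ = 8410 kg/m³, cost = 34.00 $/kg
  alloy F: σ_y = 225.0 MPa, ρ = 1978 kg/m³, cost = 9.400 $/kg
  alloy A: σ_y = 350.0 MPa, ρ = 1850 kg/m³, cost = 450.0 $/kg
  alloy Q: σ_y = 427.0 MPa, ρ = 2650 kg/m³, cost = 1.990 $/kg
  alloy U: σ_y = 930.0 MPa, ρ = 4501 kg/m³, cost = 46.00 $/kg
  alloy Q: M = 81.0 kN·m per $
  alloy F: M = 12.1 kN·m per $
  alloy P: M = 6.57 kN·m per $
  alloy U: M = 4.49 kN·m per $
  alloy L: M = 3.20 kN·m per $
  alloy A: M = 0.420 kN·m per $
Alloy Q ranks first.

alloy Q, M = 81.0 kN·m per $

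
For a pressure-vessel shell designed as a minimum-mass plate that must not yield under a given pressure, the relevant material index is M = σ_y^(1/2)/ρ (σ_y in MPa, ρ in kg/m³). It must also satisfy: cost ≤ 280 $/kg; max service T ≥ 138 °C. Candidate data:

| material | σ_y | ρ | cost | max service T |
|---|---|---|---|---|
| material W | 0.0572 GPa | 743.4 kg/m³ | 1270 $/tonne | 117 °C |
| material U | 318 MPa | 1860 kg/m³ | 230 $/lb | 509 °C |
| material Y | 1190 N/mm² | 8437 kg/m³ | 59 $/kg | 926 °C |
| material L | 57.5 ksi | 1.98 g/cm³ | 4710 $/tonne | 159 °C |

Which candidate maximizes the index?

Screen on constraints: cost ≤ 280 $/kg; max service T ≥ 138 °C. Survivors: material Y, material L.
In SI units:
  material Y: σ_y = 1190 MPa, ρ = 8437 kg/m³
  material L: σ_y = 396.4 MPa, ρ = 1980 kg/m³
  material L: M = 10.1×10⁻³
  material Y: M = 4.09×10⁻³
Highest index: material L.

material L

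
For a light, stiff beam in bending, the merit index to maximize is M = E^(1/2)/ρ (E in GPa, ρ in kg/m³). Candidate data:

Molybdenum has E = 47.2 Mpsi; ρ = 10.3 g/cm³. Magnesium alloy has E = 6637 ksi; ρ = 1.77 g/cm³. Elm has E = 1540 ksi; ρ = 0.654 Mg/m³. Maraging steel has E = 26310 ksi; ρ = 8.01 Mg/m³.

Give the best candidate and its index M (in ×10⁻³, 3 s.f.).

elm, M = 4.98×10⁻³

Convert each candidate to consistent units, then evaluate M:
  molybdenum: E = 325.4 GPa, ρ = 10300 kg/m³
  magnesium alloy: E = 45.76 GPa, ρ = 1770 kg/m³
  elm: E = 10.62 GPa, ρ = 654.0 kg/m³
  maraging steel: E = 181.4 GPa, ρ = 8010 kg/m³
  elm: M = 4.98×10⁻³
  magnesium alloy: M = 3.82×10⁻³
  molybdenum: M = 1.75×10⁻³
  maraging steel: M = 1.68×10⁻³
The maximum is for elm.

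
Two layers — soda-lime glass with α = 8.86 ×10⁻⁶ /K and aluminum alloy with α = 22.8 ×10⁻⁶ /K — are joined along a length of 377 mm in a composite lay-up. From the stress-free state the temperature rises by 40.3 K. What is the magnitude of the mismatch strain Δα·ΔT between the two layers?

5.62×10⁻⁴

Δα = |8.86 − 22.8|×10⁻⁶/K = 13.9×10⁻⁶/K.
Mismatch strain = Δα·ΔT = 13.9×10⁻⁶ × 40.3 = 5.62×10⁻⁴.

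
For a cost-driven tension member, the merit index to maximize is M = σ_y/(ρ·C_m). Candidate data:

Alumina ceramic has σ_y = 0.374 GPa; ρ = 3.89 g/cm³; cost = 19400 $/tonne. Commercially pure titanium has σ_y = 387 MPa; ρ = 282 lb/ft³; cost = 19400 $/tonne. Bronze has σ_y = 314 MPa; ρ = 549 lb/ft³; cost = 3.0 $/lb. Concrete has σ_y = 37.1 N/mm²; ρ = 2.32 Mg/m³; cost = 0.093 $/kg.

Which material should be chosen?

Convert each candidate to consistent units, then evaluate M:
  alumina ceramic: σ_y = 374.0 MPa, ρ = 3890 kg/m³, cost = 19.40 $/kg
  commercially pure titanium: σ_y = 387.0 MPa, ρ = 4517 kg/m³, cost = 19.40 $/kg
  bronze: σ_y = 314.0 MPa, ρ = 8794 kg/m³, cost = 6.614 $/kg
  concrete: σ_y = 37.10 MPa, ρ = 2320 kg/m³, cost = 0.09300 $/kg
  concrete: M = 172 kN·m per $
  bronze: M = 5.40 kN·m per $
  alumina ceramic: M = 4.96 kN·m per $
  commercially pure titanium: M = 4.42 kN·m per $
Concrete has the largest M.

concrete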